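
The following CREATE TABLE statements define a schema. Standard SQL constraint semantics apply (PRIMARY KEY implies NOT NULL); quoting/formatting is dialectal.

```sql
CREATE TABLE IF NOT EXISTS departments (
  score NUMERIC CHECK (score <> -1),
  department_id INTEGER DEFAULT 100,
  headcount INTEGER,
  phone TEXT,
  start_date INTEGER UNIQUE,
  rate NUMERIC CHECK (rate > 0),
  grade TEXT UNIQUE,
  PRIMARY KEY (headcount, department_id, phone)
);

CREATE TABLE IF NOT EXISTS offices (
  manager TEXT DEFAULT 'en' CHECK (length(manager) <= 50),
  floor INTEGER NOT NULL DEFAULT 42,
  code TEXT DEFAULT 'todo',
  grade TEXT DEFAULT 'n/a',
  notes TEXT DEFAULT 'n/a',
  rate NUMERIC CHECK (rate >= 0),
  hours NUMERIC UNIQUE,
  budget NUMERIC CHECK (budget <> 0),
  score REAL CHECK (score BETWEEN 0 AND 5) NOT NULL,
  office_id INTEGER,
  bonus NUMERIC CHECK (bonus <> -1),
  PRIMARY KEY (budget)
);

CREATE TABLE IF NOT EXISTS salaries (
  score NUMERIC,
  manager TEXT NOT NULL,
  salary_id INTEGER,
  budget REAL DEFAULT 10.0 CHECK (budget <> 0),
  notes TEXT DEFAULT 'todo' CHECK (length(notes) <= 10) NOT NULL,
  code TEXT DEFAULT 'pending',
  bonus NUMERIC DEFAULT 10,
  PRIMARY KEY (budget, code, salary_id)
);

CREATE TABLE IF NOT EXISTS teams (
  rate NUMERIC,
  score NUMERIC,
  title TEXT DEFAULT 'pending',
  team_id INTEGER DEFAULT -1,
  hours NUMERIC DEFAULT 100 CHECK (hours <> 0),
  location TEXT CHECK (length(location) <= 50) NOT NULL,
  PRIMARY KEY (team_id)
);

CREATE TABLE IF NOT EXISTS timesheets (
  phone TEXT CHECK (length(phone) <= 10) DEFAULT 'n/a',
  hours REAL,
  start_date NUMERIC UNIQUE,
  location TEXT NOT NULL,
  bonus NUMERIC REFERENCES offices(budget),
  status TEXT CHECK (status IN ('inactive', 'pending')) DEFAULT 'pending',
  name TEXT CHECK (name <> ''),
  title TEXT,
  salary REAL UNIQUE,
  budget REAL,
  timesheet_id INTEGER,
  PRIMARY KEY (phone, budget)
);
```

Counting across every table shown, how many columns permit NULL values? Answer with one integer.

26

departments: 4 nullable (score, start_date, rate, grade — PK (headcount, department_id, phone) and explicit NOT NULL columns excluded).
offices: 8 nullable (manager, code, grade, notes, rate, hours, office_id, bonus — PK (budget) and explicit NOT NULL columns excluded).
salaries: 2 nullable (score, bonus — PK (budget, code, salary_id) and explicit NOT NULL columns excluded).
teams: 4 nullable (rate, score, title, hours — PK (team_id) and explicit NOT NULL columns excluded).
timesheets: 8 nullable (hours, start_date, bonus, status, name, title, salary, timesheet_id — PK (phone, budget) and explicit NOT NULL columns excluded).
Total: 4 + 8 + 2 + 4 + 8 = 26.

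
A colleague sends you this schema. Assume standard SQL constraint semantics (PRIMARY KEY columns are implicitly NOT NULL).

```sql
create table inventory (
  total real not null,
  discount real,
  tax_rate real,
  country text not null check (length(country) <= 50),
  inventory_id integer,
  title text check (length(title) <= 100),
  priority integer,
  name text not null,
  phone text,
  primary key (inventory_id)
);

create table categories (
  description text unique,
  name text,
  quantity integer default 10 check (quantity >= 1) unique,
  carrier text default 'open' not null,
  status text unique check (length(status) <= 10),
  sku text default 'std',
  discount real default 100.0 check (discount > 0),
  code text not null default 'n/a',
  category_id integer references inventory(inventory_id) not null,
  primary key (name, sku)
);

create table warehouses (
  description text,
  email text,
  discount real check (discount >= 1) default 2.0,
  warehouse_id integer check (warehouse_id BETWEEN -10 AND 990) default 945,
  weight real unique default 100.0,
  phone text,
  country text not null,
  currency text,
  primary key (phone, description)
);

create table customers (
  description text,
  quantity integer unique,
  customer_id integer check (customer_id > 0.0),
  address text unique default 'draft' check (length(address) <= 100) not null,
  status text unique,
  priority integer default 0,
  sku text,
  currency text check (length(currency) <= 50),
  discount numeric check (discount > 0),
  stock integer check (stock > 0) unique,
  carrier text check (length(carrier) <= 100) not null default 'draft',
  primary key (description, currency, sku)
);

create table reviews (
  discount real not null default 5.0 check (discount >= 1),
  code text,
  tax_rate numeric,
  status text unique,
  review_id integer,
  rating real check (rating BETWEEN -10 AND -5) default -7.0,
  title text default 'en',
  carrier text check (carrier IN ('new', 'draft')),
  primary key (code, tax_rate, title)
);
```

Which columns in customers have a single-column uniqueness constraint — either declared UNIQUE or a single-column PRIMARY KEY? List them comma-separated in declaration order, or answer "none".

quantity, address, status, stock

- description: part of a composite PRIMARY KEY — only the tuple is unique, not this column on its own.
- quantity: declared UNIQUE → unique.
- customer_id: no UNIQUE or single-column PK constraint.
- address: declared UNIQUE → unique.
- status: declared UNIQUE → unique.
- priority: no UNIQUE or single-column PK constraint.
- sku: part of a composite PRIMARY KEY — only the tuple is unique, not this column on its own.
- currency: part of a composite PRIMARY KEY — only the tuple is unique, not this column on its own.
- discount: no UNIQUE or single-column PK constraint.
- stock: declared UNIQUE → unique.
- carrier: no UNIQUE or single-column PK constraint.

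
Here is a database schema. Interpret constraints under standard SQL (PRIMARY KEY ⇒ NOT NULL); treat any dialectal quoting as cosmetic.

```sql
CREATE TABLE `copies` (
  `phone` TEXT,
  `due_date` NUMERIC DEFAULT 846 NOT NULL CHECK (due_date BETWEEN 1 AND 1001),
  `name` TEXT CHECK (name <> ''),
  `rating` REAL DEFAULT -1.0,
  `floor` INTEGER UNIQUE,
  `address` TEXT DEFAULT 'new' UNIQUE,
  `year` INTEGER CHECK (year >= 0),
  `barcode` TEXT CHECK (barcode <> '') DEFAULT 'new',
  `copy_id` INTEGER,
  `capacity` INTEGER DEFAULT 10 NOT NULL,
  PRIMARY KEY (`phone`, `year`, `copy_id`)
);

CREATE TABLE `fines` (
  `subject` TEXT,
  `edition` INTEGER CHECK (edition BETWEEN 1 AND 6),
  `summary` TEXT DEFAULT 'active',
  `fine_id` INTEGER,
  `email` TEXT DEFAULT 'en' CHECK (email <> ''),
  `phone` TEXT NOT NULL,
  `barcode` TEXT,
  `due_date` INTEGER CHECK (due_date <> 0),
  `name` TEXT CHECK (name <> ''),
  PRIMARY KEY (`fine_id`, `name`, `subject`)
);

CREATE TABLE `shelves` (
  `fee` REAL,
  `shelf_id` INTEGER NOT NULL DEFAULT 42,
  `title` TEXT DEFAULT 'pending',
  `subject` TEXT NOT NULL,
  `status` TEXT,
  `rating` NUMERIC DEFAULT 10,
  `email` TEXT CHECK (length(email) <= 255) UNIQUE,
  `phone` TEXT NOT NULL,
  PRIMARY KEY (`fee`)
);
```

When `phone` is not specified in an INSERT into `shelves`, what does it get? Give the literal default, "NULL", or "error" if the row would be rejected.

error

phone has no DEFAULT clause.
Omitting it would insert NULL, but it is declared NOT NULL, so the INSERT fails.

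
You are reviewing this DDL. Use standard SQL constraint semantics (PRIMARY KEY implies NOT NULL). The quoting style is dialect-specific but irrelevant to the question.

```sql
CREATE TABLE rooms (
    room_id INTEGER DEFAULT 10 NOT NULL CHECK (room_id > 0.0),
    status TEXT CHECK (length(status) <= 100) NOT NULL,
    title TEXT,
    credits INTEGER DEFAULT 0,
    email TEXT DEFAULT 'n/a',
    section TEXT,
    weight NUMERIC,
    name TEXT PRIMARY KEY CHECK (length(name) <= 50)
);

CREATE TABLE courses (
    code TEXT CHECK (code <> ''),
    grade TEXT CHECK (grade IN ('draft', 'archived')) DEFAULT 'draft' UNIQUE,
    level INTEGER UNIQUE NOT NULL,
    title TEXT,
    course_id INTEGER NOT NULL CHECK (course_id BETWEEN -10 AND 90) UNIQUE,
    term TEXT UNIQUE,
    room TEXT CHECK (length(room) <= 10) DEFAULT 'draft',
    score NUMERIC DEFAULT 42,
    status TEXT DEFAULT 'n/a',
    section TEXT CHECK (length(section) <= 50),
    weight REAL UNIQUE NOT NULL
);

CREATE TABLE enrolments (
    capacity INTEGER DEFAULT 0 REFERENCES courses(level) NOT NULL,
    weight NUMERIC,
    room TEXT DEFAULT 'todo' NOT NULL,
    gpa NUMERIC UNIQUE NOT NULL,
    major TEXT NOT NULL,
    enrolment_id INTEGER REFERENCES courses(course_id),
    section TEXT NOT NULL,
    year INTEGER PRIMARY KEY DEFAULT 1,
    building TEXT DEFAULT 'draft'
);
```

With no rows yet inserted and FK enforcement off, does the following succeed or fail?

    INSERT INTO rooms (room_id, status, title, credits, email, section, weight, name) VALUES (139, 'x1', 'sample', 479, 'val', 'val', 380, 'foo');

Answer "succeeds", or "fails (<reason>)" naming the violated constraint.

NOT NULL columns: name is supplied; room_id is supplied; status is supplied.
CHECK constraints: 139 satisfies (room_id > 0.0); 'x1' satisfies (length(status) <= 100); 'foo' satisfies (length(name) <= 50).
No constraint is violated.

succeeds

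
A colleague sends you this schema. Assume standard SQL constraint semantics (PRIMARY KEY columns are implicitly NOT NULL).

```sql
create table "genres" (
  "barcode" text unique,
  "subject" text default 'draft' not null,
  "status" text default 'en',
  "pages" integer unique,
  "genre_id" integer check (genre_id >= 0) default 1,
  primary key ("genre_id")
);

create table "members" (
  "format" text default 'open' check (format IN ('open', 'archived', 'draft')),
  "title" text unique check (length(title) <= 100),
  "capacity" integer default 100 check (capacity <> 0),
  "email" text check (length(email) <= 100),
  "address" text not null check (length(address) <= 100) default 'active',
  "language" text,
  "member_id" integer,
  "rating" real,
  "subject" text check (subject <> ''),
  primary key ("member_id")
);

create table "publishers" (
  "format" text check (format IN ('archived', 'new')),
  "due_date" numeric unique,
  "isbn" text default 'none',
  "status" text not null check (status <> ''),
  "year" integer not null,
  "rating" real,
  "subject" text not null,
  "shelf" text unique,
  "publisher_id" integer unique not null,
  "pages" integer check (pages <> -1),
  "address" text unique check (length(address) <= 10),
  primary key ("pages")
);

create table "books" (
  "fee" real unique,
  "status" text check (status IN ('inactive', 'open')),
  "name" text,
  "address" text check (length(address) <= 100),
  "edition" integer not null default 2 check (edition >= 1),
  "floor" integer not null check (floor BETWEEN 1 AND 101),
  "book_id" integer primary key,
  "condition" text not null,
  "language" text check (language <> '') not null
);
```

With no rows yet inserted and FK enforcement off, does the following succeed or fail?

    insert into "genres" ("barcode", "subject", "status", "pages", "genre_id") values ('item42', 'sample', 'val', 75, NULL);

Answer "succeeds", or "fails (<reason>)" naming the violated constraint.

genre_id is explicitly set to NULL, but genre_id is part of the PRIMARY KEY (implied NOT NULL).

fails (NOT NULL on genre_id)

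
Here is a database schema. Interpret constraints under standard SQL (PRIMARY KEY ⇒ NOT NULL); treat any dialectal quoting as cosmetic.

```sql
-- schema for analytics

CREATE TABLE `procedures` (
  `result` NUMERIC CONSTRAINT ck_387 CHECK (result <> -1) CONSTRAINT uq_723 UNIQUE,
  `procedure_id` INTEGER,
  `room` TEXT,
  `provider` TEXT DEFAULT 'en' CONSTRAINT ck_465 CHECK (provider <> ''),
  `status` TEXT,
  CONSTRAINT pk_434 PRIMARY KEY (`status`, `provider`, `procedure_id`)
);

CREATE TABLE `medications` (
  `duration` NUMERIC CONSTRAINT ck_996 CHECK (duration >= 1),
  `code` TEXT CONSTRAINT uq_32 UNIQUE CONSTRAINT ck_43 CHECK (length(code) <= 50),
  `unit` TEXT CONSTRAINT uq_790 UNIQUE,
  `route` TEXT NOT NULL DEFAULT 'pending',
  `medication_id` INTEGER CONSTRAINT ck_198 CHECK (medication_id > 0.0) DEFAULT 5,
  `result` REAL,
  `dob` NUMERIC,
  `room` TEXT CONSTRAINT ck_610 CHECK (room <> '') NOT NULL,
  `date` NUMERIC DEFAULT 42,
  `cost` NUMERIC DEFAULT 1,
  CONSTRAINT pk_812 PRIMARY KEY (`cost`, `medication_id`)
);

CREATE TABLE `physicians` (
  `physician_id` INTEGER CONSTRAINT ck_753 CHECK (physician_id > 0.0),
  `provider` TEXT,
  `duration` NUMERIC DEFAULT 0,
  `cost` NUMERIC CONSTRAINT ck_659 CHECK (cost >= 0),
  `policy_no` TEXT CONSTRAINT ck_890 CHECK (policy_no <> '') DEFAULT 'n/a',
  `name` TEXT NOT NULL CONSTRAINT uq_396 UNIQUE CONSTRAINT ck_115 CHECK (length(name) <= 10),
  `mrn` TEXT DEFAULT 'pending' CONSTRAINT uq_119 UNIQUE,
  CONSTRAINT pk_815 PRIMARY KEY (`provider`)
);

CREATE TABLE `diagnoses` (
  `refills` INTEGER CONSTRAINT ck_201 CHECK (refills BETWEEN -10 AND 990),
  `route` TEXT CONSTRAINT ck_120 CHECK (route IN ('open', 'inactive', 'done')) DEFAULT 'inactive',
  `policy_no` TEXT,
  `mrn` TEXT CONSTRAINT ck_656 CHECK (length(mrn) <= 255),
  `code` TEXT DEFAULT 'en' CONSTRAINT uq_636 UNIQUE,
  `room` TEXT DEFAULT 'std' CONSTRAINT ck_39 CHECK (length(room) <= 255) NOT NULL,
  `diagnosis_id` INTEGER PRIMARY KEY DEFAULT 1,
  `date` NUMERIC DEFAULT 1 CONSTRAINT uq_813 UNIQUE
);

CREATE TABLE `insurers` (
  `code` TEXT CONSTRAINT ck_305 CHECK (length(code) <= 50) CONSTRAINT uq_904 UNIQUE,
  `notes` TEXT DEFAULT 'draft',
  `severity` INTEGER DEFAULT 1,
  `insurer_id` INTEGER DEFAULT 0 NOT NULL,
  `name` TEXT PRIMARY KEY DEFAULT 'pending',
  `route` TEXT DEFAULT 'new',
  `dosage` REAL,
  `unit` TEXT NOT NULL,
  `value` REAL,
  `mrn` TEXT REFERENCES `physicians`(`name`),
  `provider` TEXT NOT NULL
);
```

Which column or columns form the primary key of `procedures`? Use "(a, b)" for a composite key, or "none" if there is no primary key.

(status, provider, procedure_id)

A table-level PRIMARY KEY clause names 3 columns: status, provider, procedure_id.
This is a composite key — the combination is unique, not each column individually.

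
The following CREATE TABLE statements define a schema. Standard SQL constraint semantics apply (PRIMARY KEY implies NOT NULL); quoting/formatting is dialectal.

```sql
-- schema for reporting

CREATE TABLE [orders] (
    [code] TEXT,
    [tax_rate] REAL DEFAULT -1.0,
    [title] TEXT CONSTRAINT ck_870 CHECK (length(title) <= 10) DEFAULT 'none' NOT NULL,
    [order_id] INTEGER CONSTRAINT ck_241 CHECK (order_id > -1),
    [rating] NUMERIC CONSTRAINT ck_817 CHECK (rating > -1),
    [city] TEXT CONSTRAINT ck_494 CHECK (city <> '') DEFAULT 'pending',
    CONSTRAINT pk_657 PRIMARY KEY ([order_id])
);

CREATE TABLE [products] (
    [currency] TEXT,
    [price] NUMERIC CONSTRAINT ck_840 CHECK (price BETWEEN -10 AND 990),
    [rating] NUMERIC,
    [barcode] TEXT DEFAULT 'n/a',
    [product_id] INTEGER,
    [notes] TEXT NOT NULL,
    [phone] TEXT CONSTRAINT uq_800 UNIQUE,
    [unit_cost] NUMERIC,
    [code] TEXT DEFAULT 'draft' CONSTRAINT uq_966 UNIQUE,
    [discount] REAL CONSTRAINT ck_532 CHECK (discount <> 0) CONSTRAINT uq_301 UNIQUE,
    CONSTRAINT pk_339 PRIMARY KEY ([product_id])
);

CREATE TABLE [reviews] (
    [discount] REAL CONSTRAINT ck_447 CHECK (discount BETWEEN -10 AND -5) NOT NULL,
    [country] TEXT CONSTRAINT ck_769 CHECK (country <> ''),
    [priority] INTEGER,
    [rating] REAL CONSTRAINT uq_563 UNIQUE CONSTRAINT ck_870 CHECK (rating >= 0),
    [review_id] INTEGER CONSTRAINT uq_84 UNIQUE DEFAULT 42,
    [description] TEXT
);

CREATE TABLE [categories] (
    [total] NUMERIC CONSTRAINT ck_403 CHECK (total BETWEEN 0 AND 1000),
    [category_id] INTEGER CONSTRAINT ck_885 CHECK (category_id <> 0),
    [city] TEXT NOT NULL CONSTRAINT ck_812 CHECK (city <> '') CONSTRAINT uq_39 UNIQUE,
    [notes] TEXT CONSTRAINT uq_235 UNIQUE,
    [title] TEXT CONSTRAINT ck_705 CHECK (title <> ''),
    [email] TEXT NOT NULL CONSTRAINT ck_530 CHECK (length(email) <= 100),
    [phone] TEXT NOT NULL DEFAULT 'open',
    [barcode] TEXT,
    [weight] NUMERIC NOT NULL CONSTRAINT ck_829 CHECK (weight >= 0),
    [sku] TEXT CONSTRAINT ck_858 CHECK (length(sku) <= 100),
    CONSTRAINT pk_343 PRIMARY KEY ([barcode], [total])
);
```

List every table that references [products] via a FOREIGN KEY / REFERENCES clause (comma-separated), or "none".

No REFERENCES clause anywhere in the schema names products.

none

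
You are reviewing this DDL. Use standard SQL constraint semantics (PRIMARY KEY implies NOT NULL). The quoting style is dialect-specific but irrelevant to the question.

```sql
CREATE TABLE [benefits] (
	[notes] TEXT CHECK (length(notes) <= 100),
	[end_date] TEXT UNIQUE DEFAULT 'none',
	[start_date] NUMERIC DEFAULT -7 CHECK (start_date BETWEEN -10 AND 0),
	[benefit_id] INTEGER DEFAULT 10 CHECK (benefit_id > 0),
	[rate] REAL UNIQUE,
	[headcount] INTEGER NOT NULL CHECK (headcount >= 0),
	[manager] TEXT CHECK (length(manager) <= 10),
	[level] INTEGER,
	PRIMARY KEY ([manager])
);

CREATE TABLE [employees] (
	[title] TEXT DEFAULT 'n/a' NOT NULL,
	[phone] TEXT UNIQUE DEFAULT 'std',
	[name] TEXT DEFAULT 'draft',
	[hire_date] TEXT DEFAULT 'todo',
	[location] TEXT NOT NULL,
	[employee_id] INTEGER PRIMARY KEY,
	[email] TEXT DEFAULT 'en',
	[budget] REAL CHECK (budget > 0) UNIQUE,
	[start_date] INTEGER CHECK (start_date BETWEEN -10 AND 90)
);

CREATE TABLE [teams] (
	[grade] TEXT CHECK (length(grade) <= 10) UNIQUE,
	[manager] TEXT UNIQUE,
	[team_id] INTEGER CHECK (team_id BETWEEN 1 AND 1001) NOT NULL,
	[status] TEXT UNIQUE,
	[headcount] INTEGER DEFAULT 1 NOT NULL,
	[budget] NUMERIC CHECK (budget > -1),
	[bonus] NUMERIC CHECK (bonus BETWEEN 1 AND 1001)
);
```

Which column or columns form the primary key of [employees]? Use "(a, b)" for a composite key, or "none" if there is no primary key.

employee_id is declared PRIMARY KEY inline on the column.

employee_id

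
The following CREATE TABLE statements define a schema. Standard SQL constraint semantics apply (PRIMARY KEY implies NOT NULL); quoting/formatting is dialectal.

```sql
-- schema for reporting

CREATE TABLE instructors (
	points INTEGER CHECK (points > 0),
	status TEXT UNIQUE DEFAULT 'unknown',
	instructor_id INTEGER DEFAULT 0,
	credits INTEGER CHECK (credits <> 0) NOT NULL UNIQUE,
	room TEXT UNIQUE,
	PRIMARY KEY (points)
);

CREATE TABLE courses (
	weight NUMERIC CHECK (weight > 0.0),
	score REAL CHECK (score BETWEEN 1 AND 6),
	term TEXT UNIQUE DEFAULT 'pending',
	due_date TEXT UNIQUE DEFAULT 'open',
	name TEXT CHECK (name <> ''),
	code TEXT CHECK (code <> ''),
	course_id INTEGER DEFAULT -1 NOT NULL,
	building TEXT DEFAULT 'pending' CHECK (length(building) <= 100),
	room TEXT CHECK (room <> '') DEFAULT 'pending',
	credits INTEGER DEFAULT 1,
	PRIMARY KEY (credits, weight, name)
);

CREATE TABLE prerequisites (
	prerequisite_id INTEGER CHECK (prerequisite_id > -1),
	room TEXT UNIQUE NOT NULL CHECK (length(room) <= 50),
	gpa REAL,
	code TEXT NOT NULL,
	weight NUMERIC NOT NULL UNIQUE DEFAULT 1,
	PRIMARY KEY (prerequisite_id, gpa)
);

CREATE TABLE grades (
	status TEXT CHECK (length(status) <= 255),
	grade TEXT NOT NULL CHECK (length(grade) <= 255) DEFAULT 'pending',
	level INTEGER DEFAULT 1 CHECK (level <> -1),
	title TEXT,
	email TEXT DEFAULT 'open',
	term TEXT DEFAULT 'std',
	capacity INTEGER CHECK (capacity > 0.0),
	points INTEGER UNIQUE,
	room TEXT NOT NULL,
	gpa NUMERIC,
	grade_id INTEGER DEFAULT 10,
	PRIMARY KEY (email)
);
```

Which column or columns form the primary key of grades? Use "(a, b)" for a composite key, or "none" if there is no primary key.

email

email is declared PRIMARY KEY as a table-level PRIMARY KEY clause.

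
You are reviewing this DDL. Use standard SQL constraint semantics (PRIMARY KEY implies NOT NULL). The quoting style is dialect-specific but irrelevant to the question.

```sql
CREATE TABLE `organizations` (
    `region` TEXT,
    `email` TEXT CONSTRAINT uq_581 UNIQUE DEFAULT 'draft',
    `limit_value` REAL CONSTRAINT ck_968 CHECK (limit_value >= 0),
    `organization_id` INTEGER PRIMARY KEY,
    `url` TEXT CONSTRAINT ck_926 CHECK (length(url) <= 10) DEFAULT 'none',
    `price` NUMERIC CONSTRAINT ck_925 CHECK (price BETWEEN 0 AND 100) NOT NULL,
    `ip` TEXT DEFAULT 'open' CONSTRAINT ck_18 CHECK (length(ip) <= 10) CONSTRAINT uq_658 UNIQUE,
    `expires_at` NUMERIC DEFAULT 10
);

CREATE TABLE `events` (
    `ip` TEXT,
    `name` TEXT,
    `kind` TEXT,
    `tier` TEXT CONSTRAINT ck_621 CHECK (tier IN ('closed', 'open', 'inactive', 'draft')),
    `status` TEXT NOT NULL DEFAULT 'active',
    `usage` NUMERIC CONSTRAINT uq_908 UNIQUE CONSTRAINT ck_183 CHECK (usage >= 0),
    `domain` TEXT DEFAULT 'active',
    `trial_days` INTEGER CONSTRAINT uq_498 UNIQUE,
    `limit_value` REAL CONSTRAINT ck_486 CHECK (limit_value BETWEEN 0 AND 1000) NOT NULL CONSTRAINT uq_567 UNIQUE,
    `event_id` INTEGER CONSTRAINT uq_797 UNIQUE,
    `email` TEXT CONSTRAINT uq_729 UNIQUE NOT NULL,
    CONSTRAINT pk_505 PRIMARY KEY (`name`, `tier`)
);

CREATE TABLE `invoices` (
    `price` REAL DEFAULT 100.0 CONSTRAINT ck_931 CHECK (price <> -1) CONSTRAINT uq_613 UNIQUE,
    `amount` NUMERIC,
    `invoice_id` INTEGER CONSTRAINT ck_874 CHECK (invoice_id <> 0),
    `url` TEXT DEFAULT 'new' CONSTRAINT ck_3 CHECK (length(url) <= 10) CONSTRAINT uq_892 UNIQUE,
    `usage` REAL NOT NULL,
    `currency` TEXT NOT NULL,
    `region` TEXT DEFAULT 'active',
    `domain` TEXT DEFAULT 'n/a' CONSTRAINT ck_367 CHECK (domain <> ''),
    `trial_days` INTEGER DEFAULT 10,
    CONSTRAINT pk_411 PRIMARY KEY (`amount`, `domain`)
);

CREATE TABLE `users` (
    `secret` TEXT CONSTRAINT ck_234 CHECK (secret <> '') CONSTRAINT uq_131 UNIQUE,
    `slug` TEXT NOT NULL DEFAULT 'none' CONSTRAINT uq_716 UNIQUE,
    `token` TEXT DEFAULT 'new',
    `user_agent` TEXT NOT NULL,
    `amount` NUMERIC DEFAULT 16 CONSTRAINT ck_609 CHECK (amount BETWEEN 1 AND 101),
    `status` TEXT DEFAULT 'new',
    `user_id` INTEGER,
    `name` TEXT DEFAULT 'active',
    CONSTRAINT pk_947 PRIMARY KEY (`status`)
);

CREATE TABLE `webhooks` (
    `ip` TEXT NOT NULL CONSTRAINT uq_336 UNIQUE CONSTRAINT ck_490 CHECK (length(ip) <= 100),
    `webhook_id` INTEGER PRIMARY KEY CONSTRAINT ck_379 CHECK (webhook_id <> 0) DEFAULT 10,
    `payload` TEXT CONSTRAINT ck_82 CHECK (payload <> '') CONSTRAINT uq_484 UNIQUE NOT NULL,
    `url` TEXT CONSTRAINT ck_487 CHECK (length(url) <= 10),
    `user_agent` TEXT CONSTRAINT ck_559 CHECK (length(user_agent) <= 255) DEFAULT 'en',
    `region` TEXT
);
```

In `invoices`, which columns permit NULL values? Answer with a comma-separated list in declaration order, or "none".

price, invoice_id, url, region, trial_days

- price: CHECK does not forbid NULL (a CHECK constraint passes when its expression is NULL) → nullable.
- amount: part of the PRIMARY KEY, which implies NOT NULL → not nullable.
- invoice_id: CHECK does not forbid NULL (a CHECK constraint passes when its expression is NULL) → nullable.
- url: CHECK does not forbid NULL (a CHECK constraint passes when its expression is NULL) → nullable.
- usage: declared NOT NULL → not nullable.
- currency: declared NOT NULL → not nullable.
- region: DEFAULT only fills an omitted column; an explicit NULL is still allowed → nullable.
- domain: part of the PRIMARY KEY, which implies NOT NULL → not nullable.
- trial_days: DEFAULT only fills an omitted column; an explicit NULL is still allowed → nullable.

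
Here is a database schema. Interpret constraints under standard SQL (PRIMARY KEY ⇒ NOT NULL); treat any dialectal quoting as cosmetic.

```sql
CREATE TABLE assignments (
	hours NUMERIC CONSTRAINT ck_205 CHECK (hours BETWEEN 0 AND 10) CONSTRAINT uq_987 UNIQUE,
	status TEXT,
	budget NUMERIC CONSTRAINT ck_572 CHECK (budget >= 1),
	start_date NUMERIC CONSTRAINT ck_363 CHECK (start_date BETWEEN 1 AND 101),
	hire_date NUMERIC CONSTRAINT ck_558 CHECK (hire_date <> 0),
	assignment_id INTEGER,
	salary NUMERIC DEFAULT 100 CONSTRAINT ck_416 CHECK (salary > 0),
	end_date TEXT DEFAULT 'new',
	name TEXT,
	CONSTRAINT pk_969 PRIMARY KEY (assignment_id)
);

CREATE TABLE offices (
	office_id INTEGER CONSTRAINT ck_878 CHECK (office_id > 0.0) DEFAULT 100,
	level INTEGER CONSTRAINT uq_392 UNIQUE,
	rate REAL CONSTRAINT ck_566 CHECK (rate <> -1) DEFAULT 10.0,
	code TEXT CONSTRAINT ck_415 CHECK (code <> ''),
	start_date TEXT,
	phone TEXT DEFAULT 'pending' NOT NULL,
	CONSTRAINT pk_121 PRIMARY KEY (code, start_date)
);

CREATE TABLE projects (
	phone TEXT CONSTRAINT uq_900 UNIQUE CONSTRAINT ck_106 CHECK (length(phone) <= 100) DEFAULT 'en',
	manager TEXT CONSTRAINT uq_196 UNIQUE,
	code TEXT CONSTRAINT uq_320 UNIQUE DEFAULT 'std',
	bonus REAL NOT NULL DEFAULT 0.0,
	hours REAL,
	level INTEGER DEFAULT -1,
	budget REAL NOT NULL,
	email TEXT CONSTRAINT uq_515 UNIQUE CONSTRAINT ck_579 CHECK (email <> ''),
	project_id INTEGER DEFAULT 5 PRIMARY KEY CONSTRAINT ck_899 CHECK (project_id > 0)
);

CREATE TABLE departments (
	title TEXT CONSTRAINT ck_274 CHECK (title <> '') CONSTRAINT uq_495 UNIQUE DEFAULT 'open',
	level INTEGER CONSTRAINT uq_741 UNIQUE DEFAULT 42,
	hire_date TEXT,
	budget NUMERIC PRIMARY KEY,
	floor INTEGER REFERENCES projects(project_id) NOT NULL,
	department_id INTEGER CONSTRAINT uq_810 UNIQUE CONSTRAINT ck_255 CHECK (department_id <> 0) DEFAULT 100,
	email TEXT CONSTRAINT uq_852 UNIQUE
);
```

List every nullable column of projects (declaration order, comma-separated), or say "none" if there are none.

phone, manager, code, hours, level, email

- phone: CHECK does not forbid NULL (a CHECK constraint passes when its expression is NULL) → nullable.
- manager: UNIQUE does not imply NOT NULL → nullable.
- code: UNIQUE does not imply NOT NULL → nullable.
- bonus: declared NOT NULL → not nullable.
- hours: no NOT NULL constraint applies → nullable.
- level: DEFAULT only fills an omitted column; an explicit NULL is still allowed → nullable.
- budget: declared NOT NULL → not nullable.
- email: CHECK does not forbid NULL (a CHECK constraint passes when its expression is NULL) → nullable.
- project_id: part of the PRIMARY KEY, which implies NOT NULL → not nullable.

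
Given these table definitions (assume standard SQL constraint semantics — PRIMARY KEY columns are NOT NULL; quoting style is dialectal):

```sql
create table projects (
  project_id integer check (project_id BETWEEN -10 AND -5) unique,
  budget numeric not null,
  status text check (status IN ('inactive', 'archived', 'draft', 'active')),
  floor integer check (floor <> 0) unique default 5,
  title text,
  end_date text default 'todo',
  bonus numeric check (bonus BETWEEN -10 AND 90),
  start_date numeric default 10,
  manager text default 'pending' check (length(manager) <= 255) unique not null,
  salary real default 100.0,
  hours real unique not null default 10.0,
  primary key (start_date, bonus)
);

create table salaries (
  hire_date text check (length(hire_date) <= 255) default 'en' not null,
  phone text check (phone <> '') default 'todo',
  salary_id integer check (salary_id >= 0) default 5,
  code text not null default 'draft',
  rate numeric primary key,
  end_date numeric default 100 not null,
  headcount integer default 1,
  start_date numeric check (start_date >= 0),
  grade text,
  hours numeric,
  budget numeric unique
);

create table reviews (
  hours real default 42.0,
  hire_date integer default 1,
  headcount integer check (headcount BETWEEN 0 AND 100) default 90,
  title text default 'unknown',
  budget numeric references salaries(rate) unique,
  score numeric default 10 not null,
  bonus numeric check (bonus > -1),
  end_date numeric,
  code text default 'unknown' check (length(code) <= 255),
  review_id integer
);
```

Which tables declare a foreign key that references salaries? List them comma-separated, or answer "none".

reviews

- reviews.budget references salaries(rate).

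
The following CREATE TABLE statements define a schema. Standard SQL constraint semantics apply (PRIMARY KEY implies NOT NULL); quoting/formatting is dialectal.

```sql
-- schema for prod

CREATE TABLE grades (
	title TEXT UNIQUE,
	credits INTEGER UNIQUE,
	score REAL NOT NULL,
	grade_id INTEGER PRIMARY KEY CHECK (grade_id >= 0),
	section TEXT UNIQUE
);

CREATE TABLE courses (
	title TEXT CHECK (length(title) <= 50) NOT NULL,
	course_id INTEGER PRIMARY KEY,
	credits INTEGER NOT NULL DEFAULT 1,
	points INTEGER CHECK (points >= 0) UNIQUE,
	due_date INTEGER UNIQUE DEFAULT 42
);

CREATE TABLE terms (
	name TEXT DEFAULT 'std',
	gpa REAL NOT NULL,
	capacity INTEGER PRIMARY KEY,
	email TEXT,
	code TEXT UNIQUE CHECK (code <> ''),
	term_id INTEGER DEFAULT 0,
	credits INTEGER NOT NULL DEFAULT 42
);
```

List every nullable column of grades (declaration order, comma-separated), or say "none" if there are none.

- title: UNIQUE does not imply NOT NULL → nullable.
- credits: UNIQUE does not imply NOT NULL → nullable.
- score: declared NOT NULL → not nullable.
- grade_id: part of the PRIMARY KEY, which implies NOT NULL → not nullable.
- section: UNIQUE does not imply NOT NULL → nullable.

title, credits, section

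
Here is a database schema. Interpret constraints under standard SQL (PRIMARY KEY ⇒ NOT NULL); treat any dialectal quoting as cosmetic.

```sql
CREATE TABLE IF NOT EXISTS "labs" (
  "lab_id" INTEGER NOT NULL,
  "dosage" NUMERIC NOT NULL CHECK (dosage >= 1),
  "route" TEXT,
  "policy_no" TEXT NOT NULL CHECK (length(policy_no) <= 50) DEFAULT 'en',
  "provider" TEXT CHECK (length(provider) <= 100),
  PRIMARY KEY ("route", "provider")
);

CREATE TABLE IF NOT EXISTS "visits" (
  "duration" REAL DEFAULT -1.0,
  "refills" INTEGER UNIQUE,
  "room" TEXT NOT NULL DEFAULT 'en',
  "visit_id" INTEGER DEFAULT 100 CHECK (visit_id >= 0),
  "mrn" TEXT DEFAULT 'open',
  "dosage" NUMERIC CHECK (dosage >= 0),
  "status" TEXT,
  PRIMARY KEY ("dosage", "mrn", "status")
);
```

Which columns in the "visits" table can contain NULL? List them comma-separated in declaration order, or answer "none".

duration, refills, visit_id

- duration: DEFAULT only fills an omitted column; an explicit NULL is still allowed → nullable.
- refills: UNIQUE does not imply NOT NULL → nullable.
- room: declared NOT NULL → not nullable.
- visit_id: CHECK does not forbid NULL (a CHECK constraint passes when its expression is NULL) → nullable.
- mrn: part of the PRIMARY KEY, which implies NOT NULL → not nullable.
- dosage: part of the PRIMARY KEY, which implies NOT NULL → not nullable.
- status: part of the PRIMARY KEY, which implies NOT NULL → not nullable.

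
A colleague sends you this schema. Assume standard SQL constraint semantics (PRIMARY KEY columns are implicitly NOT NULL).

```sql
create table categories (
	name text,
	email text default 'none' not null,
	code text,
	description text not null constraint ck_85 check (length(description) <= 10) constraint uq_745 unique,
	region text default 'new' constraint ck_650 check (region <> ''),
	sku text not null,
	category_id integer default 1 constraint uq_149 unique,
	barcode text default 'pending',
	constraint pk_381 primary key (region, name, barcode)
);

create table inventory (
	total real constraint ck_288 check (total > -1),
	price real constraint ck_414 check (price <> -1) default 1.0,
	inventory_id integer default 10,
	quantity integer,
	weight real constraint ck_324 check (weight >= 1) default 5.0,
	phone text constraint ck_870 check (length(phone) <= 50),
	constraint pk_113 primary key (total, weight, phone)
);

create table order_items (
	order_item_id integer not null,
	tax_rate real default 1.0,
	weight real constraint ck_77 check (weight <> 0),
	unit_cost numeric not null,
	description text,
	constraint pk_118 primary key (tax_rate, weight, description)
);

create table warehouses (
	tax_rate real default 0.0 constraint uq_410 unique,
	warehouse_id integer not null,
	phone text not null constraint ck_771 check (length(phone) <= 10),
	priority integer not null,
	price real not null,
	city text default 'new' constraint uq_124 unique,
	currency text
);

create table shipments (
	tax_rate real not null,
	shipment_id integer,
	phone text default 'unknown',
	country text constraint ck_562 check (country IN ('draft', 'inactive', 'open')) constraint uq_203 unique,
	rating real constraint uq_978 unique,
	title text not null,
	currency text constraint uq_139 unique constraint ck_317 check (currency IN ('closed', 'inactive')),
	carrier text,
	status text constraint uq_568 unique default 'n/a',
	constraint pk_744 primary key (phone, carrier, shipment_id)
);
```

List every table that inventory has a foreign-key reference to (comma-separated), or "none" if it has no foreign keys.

none

No column in inventory has a REFERENCES clause.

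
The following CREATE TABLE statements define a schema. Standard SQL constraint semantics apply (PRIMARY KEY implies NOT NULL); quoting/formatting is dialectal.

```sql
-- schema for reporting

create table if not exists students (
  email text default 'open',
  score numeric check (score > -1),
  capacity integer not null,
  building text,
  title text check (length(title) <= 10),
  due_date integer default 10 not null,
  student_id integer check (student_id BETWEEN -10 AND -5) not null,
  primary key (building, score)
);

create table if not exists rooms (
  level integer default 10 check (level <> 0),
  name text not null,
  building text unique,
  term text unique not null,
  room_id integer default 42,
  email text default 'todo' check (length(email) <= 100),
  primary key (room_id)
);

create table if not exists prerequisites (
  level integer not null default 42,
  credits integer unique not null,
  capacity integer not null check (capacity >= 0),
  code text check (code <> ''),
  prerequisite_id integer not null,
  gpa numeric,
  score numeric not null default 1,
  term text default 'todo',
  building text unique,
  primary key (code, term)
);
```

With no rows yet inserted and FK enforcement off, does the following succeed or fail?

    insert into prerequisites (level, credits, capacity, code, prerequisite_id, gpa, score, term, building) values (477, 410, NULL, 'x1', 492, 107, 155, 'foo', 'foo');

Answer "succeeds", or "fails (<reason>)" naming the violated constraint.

fails (NOT NULL on capacity)

capacity is explicitly set to NULL, but capacity is declared NOT NULL.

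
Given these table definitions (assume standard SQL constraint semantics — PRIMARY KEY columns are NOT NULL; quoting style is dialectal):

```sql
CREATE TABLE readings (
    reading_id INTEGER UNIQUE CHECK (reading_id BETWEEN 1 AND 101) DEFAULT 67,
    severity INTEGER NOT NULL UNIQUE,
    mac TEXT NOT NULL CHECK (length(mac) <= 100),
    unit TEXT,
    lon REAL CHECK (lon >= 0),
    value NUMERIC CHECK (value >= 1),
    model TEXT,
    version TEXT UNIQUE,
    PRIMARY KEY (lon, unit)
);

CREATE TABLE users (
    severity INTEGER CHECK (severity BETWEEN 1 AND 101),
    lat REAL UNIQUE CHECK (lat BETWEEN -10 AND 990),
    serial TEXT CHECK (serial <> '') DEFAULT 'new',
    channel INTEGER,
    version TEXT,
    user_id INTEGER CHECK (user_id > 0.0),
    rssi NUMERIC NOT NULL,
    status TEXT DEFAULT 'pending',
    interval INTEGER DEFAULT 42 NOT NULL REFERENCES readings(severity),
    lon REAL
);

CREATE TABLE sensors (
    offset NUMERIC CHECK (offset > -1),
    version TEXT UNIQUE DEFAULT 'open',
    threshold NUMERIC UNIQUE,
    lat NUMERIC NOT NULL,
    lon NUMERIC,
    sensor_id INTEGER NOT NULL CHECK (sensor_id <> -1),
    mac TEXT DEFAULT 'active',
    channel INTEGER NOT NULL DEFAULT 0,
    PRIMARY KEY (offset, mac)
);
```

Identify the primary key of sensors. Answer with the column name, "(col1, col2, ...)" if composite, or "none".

(offset, mac)

A table-level PRIMARY KEY clause names 2 columns: offset, mac.
This is a composite key — the combination is unique, not each column individually.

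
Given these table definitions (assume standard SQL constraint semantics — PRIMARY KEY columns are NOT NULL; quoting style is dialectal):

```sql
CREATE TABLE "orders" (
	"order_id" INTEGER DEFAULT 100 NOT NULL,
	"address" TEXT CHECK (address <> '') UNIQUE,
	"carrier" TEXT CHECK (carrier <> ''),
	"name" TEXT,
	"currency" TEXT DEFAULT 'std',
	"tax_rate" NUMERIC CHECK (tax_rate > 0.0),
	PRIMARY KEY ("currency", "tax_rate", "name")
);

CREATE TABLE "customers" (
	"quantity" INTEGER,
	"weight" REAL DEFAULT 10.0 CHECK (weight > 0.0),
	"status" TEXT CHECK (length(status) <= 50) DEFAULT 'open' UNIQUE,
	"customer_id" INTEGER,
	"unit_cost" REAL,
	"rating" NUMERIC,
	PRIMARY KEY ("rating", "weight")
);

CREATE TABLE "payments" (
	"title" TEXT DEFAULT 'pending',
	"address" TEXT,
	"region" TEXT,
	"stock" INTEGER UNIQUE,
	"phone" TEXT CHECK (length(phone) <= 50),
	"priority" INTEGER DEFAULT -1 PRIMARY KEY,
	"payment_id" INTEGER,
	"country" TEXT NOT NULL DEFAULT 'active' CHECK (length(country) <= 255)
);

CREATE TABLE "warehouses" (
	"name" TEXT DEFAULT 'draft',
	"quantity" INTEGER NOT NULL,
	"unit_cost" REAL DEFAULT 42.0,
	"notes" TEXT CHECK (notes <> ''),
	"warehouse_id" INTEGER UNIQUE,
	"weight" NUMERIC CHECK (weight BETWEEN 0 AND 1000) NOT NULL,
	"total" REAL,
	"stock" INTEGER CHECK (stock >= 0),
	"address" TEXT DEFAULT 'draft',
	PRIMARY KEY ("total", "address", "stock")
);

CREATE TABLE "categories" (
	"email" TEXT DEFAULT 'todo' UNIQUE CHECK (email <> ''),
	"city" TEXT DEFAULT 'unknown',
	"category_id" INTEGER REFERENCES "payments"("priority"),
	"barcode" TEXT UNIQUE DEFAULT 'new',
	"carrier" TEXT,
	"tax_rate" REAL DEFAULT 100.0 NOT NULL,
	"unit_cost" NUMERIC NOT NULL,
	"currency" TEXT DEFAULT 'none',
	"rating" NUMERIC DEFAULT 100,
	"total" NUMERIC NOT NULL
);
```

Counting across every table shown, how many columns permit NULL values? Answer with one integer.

orders: 2 nullable (address, carrier — PK (currency, tax_rate, name) and explicit NOT NULL columns excluded).
customers: 4 nullable (quantity, status, customer_id, unit_cost — PK (rating, weight) and explicit NOT NULL columns excluded).
payments: 6 nullable (title, address, region, stock, phone, payment_id — PK (priority) and explicit NOT NULL columns excluded).
warehouses: 4 nullable (name, unit_cost, notes, warehouse_id — PK (total, address, stock) and explicit NOT NULL columns excluded).
categories: 7 nullable (email, city, category_id, barcode, carrier, currency, rating — PK none and explicit NOT NULL columns excluded).
Total: 2 + 4 + 6 + 4 + 7 = 23.

23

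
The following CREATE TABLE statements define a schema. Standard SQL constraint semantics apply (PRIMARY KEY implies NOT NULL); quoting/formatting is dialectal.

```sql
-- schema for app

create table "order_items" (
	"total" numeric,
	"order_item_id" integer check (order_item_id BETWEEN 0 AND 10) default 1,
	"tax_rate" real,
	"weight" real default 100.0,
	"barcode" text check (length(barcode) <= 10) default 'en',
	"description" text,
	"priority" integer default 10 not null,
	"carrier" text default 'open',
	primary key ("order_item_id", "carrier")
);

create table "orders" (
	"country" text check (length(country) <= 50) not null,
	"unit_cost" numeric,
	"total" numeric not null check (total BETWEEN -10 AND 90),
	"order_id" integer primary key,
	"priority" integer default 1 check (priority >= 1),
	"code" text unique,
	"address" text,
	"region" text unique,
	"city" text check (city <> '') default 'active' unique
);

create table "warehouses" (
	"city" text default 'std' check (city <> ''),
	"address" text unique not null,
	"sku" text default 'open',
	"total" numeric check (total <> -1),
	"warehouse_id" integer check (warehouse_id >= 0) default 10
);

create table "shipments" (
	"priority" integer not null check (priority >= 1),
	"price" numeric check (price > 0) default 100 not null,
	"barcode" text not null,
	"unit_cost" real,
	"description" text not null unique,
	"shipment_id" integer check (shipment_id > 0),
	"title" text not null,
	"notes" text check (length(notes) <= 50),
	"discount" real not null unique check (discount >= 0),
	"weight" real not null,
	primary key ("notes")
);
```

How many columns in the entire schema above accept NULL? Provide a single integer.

order_items: 5 nullable (total, tax_rate, weight, barcode, description — PK (order_item_id, carrier) and explicit NOT NULL columns excluded).
orders: 6 nullable (unit_cost, priority, code, address, region, city — PK (order_id) and explicit NOT NULL columns excluded).
warehouses: 4 nullable (city, sku, total, warehouse_id — PK none and explicit NOT NULL columns excluded).
shipments: 2 nullable (unit_cost, shipment_id — PK (notes) and explicit NOT NULL columns excluded).
Total: 5 + 6 + 4 + 2 = 17.

17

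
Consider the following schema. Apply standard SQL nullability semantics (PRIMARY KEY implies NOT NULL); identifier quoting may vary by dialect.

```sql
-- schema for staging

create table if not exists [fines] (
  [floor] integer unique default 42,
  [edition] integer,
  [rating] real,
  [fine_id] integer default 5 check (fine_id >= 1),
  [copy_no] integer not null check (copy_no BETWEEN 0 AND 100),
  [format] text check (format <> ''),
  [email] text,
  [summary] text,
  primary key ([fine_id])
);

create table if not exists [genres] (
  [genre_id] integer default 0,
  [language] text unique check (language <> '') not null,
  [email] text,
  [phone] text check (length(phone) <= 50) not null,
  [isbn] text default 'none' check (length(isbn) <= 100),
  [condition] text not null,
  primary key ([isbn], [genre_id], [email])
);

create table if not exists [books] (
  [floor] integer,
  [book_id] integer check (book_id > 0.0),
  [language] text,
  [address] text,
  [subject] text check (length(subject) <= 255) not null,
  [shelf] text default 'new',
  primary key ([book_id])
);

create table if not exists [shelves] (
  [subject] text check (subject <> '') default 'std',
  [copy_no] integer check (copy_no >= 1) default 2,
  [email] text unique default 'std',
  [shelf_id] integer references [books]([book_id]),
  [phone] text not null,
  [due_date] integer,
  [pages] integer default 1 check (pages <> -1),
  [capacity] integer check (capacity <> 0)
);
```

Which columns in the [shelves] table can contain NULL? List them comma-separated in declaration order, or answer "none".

- subject: CHECK does not forbid NULL (a CHECK constraint passes when its expression is NULL) → nullable.
- copy_no: CHECK does not forbid NULL (a CHECK constraint passes when its expression is NULL) → nullable.
- email: UNIQUE does not imply NOT NULL → nullable.
- shelf_id: a foreign key column may be NULL unless separately constrained → nullable.
- phone: declared NOT NULL → not nullable.
- due_date: no NOT NULL constraint applies → nullable.
- pages: CHECK does not forbid NULL (a CHECK constraint passes when its expression is NULL) → nullable.
- capacity: CHECK does not forbid NULL (a CHECK constraint passes when its expression is NULL) → nullable.

subject, copy_no, email, shelf_id, due_date, pages, capacity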